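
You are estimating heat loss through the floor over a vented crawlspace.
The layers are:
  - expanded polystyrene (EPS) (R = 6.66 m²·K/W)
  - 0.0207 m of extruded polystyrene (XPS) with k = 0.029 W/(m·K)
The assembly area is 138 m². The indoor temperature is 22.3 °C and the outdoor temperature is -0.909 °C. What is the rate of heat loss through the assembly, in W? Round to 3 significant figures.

0.0207/0.029 = 0.7138
R_total = 6.66 + 0.7138 = 7.374 m²·K/W
Q = A·ΔT/R = 138 × (22.3 − (-0.909)) / 7.374 = 434.4 W

434 W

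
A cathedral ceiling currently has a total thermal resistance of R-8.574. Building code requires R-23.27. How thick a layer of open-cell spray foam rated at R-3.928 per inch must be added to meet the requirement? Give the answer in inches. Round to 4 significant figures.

3.741 in

ΔR = 23.27 − 8.574 = 14.696 ft²·°F·h/BTU
L = ΔR / (R/in) = 14.696/3.928 = 3.7413 in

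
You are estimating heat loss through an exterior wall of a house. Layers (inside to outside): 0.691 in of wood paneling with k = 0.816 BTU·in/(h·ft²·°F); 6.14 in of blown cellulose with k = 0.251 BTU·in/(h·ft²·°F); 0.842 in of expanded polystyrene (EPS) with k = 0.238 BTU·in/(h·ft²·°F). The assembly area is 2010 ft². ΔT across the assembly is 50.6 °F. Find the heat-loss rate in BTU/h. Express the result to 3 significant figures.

3530 BTU/h

0.691/0.816 = 0.8468
6.14/0.251 = 24.46
0.842/0.238 = 3.538
R_total = 0.8468 + 24.46 + 3.538 = 28.85 ft²·°F·h/BTU
Q = A·ΔT/R = 2010 × 50.6 / 28.85 = 3526 BTU/h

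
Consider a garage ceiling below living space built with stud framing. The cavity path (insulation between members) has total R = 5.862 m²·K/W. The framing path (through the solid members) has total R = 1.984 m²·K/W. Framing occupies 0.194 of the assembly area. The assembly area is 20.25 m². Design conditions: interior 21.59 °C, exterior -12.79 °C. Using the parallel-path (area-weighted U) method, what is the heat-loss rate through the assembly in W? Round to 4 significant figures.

163.8 W

U_eff = 0.806/5.862 + 0.194/1.984 = 0.1375 + 0.097782 = 0.23528
R_eff = 1/U_eff = 4.2503 m²·K/W
Q = 20.25 × (21.59 − (-12.79)) / 4.2503 = 163.8 W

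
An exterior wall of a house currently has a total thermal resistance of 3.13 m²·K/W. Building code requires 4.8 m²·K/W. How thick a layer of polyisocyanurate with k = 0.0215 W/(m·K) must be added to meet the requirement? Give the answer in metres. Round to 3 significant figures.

0.0359 m

ΔR = 4.8 − 3.13 = 1.67 m²·K/W
L = ΔR × k = 1.67 × 0.0215 = 0.0359 m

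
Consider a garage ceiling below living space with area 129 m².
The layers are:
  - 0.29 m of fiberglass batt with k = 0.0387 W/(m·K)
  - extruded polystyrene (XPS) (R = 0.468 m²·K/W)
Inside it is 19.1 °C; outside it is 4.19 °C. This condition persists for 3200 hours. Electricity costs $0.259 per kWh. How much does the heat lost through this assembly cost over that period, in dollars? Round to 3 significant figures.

0.29/0.0387 = 7.494
R_total = 7.494 + 0.468 = 7.962 m²·K/W
Q = 129 × (19.1 − 4.19) / 7.962 = 241.6 W
E = 241.6 W × 3200 h / 1000 = 773.1 kWh
Cost = 773.1 × 0.259 = $200.2

200 dollars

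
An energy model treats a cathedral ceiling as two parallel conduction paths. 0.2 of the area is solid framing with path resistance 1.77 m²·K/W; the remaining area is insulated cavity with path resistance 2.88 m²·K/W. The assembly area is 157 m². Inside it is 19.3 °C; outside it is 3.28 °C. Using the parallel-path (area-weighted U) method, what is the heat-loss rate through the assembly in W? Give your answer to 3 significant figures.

983 W

U_eff = 0.8/2.88 + 0.2/1.77 = 0.2778 + 0.113 = 0.3908
R_eff = 1/U_eff = 2.559 m²·K/W
Q = 157 × (19.3 − 3.28) / 2.559 = 982.8 W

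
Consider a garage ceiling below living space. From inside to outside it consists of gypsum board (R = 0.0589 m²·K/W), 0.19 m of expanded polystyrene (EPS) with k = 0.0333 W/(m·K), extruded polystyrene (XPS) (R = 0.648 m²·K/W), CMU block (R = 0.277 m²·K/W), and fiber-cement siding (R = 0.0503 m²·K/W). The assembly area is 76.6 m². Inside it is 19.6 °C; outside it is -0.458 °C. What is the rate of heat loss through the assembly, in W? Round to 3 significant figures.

0.19/0.0333 = 5.706
R_total = 0.0589 + 5.706 + 0.648 + 0.277 + 0.0503 = 6.74 m²·K/W
Q = A·ΔT/R = 76.6 × (19.6 − (-0.458)) / 6.74 = 228 W

228 W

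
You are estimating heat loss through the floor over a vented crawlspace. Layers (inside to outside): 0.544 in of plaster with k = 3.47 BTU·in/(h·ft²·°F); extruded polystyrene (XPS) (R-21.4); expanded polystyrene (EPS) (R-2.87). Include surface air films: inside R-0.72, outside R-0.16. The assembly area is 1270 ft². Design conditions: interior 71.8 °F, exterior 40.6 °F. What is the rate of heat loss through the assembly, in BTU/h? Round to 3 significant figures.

1570 BTU/h

0.544/3.47 = 0.1568
R_total = 0.72 + 0.1568 + 21.4 + 2.87 + 0.16 = 25.31 ft²·°F·h/BTU
Q = A·ΔT/R = 1270 × (71.8 − 40.6) / 25.31 = 1566 BTU/h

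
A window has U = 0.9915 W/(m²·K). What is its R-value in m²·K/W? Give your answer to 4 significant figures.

R = 1/U = 1/0.9915 = 1.0086

1.009 m²·K/W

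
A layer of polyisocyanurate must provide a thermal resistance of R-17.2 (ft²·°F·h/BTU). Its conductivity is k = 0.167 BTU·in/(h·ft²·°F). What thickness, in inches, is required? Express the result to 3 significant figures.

2.87 in

L = R × k = 17.2 × 0.167 = 2.872 in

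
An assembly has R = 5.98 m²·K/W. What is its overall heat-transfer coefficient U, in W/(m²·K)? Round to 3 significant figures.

0.167 W/(m²·K)

U = 1/R = 1/5.98 = 0.1672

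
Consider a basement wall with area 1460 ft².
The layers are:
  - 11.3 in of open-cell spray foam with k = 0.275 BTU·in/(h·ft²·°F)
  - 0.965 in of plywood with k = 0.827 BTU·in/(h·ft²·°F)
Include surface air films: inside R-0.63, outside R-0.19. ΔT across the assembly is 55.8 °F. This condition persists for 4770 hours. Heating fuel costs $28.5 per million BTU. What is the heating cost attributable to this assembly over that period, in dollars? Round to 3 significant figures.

257 dollars

11.3/0.275 = 41.09
0.965/0.827 = 1.167
R_total = 0.63 + 41.09 + 1.167 + 0.19 = 43.08 ft²·°F·h/BTU
Q = 1460 × 55.8 / 43.08 = 1891 BTU/h
E = 1891 × 4770 = 9021000 BTU
Cost = 9021000/10⁶ × 28.5 = $257.1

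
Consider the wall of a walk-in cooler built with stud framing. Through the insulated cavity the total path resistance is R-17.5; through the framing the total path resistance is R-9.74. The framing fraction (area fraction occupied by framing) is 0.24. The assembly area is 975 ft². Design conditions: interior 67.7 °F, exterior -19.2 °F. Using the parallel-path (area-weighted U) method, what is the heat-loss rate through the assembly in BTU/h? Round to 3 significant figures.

U_eff = 0.76/17.5 + 0.24/9.74 = 0.04343 + 0.02464 = 0.06807
R_eff = 1/U_eff = 14.69 ft²·°F·h/BTU
Q = 975 × (67.7 − (-19.2)) / 14.69 = 5767 BTU/h

5770 BTU/h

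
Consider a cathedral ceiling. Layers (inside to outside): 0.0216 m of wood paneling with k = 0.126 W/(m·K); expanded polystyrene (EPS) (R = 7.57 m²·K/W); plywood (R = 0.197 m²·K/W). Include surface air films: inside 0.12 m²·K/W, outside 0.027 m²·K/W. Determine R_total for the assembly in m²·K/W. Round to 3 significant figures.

8.09 m²·K/W

0.0216/0.126 = 0.1714
R_total = 0.12 + 0.1714 + 7.57 + 0.197 + 0.027 = 8.085 m²·K/W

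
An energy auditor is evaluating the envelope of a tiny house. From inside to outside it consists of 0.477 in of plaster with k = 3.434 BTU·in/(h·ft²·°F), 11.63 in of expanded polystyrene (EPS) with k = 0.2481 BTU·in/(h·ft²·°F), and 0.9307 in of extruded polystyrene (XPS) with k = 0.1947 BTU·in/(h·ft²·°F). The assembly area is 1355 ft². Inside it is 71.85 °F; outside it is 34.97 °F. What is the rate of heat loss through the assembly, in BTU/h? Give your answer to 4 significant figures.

0.477/3.434 = 0.13891
11.63/0.2481 = 46.876
0.9307/0.1947 = 4.7802
R_total = 0.13891 + 46.876 + 4.7802 = 51.795 ft²·°F·h/BTU
Q = A·ΔT/R = 1355 × (71.85 − 34.97) / 51.795 = 964.8 BTU/h

964.8 BTU/h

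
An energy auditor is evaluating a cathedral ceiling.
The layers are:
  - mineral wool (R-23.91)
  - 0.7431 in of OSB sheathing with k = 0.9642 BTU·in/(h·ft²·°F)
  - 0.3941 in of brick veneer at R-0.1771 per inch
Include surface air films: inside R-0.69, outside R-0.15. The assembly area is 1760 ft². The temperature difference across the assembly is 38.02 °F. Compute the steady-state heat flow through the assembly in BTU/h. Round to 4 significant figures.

0.7431/0.9642 = 0.77069
0.3941 × 0.1771 = 0.069795
R_total = 0.69 + 23.91 + 0.77069 + 0.069795 + 0.15 = 25.59 ft²·°F·h/BTU
Q = A·ΔT/R = 1760 × 38.02 / 25.59 = 2614.8 BTU/h

2615 BTU/h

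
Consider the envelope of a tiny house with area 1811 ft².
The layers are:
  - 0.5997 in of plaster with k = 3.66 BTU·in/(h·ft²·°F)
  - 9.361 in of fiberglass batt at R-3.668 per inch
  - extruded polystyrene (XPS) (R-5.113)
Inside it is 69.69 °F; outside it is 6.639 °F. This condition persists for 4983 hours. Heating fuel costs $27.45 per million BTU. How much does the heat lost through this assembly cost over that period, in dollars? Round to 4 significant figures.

394.3 dollars

0.5997/3.66 = 0.16385
9.361 × 3.668 = 34.336
R_total = 0.16385 + 34.336 + 5.113 = 39.613 ft²·°F·h/BTU
Q = 1811 × (69.69 − 6.639) / 39.613 = 2882.5 BTU/h
E = 2882.5 × 4983 = 14364000 BTU
Cost = 14364000/10⁶ × 27.45 = $394.28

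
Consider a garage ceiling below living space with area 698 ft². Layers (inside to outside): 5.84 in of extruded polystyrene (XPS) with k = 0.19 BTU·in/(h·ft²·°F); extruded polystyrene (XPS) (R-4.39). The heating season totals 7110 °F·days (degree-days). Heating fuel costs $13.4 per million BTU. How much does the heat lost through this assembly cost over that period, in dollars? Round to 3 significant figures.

45.4 dollars

5.84/0.19 = 30.74
R_total = 30.74 + 4.39 = 35.13 ft²·°F·h/BTU
E = A × HDD × 24 / R = 698 × 7110 × 24 / 35.13 = 3391000 BTU
Cost = 3391000/10⁶ × 13.4 = $45.44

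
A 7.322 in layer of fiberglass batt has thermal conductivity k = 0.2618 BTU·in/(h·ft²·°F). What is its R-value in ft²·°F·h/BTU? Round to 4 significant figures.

R = L/k = 7.322/0.2618 = 27.968 ft²·°F·h/BTU

27.97 ft²·°F·h/BTU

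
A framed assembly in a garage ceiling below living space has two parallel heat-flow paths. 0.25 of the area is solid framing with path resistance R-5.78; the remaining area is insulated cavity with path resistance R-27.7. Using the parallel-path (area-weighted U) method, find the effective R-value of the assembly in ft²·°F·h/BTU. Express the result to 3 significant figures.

U_eff = 0.75/27.7 + 0.25/5.78 = 0.02708 + 0.04325 = 0.07033
R_eff = 1/U_eff = 14.22 ft²·°F·h/BTU

14.2 ft²·°F·h/BTU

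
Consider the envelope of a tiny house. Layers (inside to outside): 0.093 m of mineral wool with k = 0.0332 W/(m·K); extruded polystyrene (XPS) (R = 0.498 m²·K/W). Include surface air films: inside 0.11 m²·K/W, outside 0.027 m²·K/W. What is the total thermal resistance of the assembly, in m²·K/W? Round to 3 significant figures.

3.44 m²·K/W

0.093/0.0332 = 2.801
R_total = 0.11 + 2.801 + 0.498 + 0.027 = 3.436 m²·K/W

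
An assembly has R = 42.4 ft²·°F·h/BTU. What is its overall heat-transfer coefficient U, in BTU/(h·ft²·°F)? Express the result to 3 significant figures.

0.0236 BTU/(h·ft²·°F)

U = 1/R = 1/42.4 = 0.02358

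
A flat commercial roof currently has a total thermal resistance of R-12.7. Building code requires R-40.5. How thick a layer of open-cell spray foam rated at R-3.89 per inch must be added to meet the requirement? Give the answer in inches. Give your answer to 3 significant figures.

ΔR = 40.5 − 12.7 = 27.8 ft²·°F·h/BTU
L = ΔR / (R/in) = 27.8/3.89 = 7.147 in

7.15 in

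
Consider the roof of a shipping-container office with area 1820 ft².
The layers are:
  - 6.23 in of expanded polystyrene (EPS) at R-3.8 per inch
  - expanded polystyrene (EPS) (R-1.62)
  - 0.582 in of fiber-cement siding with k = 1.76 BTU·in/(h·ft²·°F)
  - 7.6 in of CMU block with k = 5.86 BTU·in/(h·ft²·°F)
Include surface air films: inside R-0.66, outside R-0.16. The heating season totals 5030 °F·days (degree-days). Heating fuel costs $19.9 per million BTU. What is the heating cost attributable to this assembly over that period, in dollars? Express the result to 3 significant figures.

158 dollars

6.23 × 3.8 = 23.67
0.582/1.76 = 0.3307
7.6/5.86 = 1.297
R_total = 0.66 + 23.67 + 1.62 + 0.3307 + 1.297 + 0.16 = 27.74 ft²·°F·h/BTU
E = A × HDD × 24 / R = 1820 × 5030 × 24 / 27.74 = 7920000 BTU
Cost = 7920000/10⁶ × 19.9 = $157.6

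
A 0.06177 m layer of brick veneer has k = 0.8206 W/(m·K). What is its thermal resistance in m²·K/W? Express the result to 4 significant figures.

0.07527 m²·K/W

R = L/k = 0.06177/0.8206 = 0.075274 m²·K/W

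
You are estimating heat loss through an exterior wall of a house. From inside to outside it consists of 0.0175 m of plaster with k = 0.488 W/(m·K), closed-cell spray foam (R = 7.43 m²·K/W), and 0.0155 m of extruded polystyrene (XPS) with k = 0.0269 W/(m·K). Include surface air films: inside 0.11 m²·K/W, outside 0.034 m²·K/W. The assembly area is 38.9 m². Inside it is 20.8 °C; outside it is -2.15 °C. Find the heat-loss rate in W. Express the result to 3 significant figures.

0.0175/0.488 = 0.03586
0.0155/0.0269 = 0.5762
R_total = 0.11 + 0.03586 + 7.43 + 0.5762 + 0.034 = 8.186 m²·K/W
Q = A·ΔT/R = 38.9 × (20.8 − (-2.15)) / 8.186 = 109.1 W

109 W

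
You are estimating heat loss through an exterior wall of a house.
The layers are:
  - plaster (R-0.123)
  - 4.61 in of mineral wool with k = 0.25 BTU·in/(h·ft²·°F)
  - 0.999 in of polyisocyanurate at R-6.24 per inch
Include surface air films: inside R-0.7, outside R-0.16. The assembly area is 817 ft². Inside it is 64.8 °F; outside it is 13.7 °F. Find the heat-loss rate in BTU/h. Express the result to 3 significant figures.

1630 BTU/h

4.61/0.25 = 18.44
0.999 × 6.24 = 6.234
R_total = 0.7 + 0.123 + 18.44 + 6.234 + 0.16 = 25.66 ft²·°F·h/BTU
Q = A·ΔT/R = 817 × (64.8 − 13.7) / 25.66 = 1627 BTU/h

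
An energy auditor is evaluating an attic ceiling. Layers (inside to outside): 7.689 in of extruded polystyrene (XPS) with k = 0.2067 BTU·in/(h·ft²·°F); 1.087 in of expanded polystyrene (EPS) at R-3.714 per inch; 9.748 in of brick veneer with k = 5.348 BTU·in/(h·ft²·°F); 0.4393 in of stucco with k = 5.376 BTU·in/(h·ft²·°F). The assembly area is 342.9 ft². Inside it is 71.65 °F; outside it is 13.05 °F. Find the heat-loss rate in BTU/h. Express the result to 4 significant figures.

7.689/0.2067 = 37.199
1.087 × 3.714 = 4.0371
9.748/5.348 = 1.8227
0.4393/5.376 = 0.081715
R_total = 37.199 + 4.0371 + 1.8227 + 0.081715 = 43.14 ft²·°F·h/BTU
Q = A·ΔT/R = 342.9 × (71.65 − 13.05) / 43.14 = 465.78 BTU/h

465.8 BTU/h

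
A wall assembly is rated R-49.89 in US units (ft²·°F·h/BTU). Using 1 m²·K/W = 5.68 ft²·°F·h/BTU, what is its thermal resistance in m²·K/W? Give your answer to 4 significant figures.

R_SI = 49.89/5.68 = 8.7835

8.783 m²·K/W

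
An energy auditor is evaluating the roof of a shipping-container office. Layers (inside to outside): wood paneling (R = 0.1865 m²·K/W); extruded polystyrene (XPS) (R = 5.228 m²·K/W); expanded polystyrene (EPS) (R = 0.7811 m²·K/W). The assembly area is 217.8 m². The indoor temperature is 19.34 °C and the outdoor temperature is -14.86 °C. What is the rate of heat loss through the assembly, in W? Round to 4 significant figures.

R_total = 0.1865 + 5.228 + 0.7811 = 6.1956 m²·K/W
Q = A·ΔT/R = 217.8 × (19.34 − (-14.86)) / 6.1956 = 1202.3 W

1202 W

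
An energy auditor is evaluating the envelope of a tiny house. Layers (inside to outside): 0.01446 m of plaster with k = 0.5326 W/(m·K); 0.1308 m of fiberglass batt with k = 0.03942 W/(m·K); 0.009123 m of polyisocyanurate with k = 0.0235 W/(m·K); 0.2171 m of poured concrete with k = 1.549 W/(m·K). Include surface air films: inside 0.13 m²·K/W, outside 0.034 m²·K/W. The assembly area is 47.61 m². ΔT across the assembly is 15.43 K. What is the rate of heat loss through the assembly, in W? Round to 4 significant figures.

0.01446/0.5326 = 0.02715
0.1308/0.03942 = 3.3181
0.009123/0.0235 = 0.38821
0.2171/1.549 = 0.14015
R_total = 0.13 + 0.02715 + 3.3181 + 0.38821 + 0.14015 + 0.034 = 4.0376 m²·K/W
Q = A·ΔT/R = 47.61 × 15.43 / 4.0376 = 181.94 W

181.9 W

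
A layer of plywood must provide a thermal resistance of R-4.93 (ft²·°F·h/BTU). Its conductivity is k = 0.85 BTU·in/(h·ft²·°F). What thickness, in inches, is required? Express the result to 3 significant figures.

4.19 in

L = R × k = 4.93 × 0.85 = 4.19 in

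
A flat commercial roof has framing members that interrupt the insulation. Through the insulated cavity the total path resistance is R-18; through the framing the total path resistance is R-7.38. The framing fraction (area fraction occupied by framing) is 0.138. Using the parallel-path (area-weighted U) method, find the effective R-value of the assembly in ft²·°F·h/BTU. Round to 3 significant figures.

U_eff = 0.862/18 + 0.138/7.38 = 0.04789 + 0.0187 = 0.06659
R_eff = 1/U_eff = 15.02 ft²·°F·h/BTU

15.0 ft²·°F·h/BTU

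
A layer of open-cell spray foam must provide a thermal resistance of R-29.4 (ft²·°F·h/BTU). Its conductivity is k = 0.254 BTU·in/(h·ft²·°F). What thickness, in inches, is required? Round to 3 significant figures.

L = R × k = 29.4 × 0.254 = 7.468 in

7.47 in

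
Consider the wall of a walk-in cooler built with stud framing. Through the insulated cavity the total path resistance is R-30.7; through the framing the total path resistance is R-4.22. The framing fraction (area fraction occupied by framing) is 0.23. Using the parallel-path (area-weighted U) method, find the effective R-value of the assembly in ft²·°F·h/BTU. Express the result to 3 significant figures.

U_eff = 0.77/30.7 + 0.23/4.22 = 0.02508 + 0.0545 = 0.07958
R_eff = 1/U_eff = 12.57 ft²·°F·h/BTU

12.6 ft²·°F·h/BTU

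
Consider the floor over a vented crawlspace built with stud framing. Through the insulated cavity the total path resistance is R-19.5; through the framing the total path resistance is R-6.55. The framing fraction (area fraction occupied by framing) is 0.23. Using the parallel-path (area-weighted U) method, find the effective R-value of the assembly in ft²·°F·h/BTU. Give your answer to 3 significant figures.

U_eff = 0.77/19.5 + 0.23/6.55 = 0.03949 + 0.03511 = 0.0746
R_eff = 1/U_eff = 13.4 ft²·°F·h/BTU

13.4 ft²·°F·h/BTU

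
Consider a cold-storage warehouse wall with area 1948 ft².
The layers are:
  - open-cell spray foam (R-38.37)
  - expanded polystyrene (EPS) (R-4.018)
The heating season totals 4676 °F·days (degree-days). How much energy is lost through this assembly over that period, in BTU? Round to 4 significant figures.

R_total = 38.37 + 4.018 = 42.388 ft²·°F·h/BTU
E = A × HDD × 24 / R = 1948 × 4676 × 24 / 42.388 = 5157400 BTU

5157000 BTU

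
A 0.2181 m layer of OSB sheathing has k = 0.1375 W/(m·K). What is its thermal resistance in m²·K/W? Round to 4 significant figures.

R = L/k = 0.2181/0.1375 = 1.5862 m²·K/W

1.586 m²·K/W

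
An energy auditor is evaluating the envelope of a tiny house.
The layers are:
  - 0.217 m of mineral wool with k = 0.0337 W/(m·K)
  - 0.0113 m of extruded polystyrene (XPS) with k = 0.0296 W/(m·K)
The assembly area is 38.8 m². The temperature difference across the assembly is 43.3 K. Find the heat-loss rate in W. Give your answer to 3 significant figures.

0.217/0.0337 = 6.439
0.0113/0.0296 = 0.3818
R_total = 6.439 + 0.3818 = 6.821 m²·K/W
Q = A·ΔT/R = 38.8 × 43.3 / 6.821 = 246.3 W

246 W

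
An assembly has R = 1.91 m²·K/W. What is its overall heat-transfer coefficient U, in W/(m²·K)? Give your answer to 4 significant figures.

0.5236 W/(m²·K)

U = 1/R = 1/1.91 = 0.52356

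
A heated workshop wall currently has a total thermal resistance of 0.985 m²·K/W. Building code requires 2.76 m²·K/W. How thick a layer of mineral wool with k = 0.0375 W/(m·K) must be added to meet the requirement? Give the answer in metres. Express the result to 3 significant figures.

0.0666 m

ΔR = 2.76 − 0.985 = 1.775 m²·K/W
L = ΔR × k = 1.775 × 0.0375 = 0.06656 m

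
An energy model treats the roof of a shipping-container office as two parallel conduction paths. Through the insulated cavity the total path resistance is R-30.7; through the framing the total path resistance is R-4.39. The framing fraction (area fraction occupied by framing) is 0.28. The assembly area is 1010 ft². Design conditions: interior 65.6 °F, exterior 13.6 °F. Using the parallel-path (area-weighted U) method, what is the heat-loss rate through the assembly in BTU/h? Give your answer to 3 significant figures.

4580 BTU/h

U_eff = 0.72/30.7 + 0.28/4.39 = 0.02345 + 0.06378 = 0.08723
R_eff = 1/U_eff = 11.46 ft²·°F·h/BTU
Q = 1010 × (65.6 − 13.6) / 11.46 = 4582 BTU/h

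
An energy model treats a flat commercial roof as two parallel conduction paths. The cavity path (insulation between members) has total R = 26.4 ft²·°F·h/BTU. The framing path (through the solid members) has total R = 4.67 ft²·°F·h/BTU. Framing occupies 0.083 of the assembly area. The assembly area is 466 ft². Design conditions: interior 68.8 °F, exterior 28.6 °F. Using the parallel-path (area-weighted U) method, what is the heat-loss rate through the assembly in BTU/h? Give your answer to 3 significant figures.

984 BTU/h

U_eff = 0.917/26.4 + 0.083/4.67 = 0.03473 + 0.01777 = 0.05251
R_eff = 1/U_eff = 19.04 ft²·°F·h/BTU
Q = 466 × (68.8 − 28.6) / 19.04 = 983.6 BTU/h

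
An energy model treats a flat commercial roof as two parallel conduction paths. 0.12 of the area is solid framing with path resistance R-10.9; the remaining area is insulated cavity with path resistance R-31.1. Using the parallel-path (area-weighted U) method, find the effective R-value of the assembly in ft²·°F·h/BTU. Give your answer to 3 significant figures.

U_eff = 0.88/31.1 + 0.12/10.9 = 0.0283 + 0.01101 = 0.0393
R_eff = 1/U_eff = 25.44 ft²·°F·h/BTU

25.4 ft²·°F·h/BTU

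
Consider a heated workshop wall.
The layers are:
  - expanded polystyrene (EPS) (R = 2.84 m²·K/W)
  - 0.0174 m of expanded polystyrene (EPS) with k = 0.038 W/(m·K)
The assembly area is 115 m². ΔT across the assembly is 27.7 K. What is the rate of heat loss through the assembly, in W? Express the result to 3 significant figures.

966 W

0.0174/0.038 = 0.4579
R_total = 2.84 + 0.4579 = 3.298 m²·K/W
Q = A·ΔT/R = 115 × 27.7 / 3.298 = 965.9 W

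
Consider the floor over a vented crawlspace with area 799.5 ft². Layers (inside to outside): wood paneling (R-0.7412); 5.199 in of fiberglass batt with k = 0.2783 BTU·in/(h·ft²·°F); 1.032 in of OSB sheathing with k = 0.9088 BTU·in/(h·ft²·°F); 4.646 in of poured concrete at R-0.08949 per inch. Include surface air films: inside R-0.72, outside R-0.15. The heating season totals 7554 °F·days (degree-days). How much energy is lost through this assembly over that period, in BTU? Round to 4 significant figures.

6636000 BTU

5.199/0.2783 = 18.681
1.032/0.9088 = 1.1356
4.646 × 0.08949 = 0.41577
R_total = 0.72 + 0.7412 + 18.681 + 1.1356 + 0.41577 + 0.15 = 21.844 ft²·°F·h/BTU
E = A × HDD × 24 / R = 799.5 × 7554 × 24 / 21.844 = 6635600 BTU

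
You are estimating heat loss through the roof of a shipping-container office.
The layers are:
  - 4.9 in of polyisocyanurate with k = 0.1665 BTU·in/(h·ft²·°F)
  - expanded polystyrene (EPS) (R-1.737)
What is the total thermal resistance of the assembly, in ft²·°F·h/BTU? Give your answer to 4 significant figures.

31.17 ft²·°F·h/BTU

4.9/0.1665 = 29.429
R_total = 29.429 + 1.737 = 31.166 ft²·°F·h/BTU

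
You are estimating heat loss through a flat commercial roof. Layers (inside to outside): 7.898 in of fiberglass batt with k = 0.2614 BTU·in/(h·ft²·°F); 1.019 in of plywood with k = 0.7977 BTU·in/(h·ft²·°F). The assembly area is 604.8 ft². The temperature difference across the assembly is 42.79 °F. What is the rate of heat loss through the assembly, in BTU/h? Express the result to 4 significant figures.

7.898/0.2614 = 30.214
1.019/0.7977 = 1.2774
R_total = 30.214 + 1.2774 = 31.492 ft²·°F·h/BTU
Q = A·ΔT/R = 604.8 × 42.79 / 31.492 = 821.79 BTU/h

821.8 BTU/h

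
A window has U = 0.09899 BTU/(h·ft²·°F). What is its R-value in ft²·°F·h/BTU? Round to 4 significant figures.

R = 1/U = 1/0.09899 = 10.102

10.10 ft²·°F·h/BTU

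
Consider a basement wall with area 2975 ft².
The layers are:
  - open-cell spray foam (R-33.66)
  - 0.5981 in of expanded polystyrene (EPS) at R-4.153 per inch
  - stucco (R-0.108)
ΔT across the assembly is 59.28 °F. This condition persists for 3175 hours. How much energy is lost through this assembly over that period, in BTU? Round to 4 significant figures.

0.5981 × 4.153 = 2.4839
R_total = 33.66 + 2.4839 + 0.108 = 36.252 ft²·°F·h/BTU
Q = 2975 × 59.28 / 36.252 = 4864.8 BTU/h
E = 4864.8 × 3175 = 15446000 BTU

15450000 BTU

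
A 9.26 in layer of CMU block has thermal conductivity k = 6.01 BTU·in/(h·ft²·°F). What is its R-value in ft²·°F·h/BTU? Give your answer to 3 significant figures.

1.54 ft²·°F·h/BTU

R = L/k = 9.26/6.01 = 1.541 ft²·°F·h/BTU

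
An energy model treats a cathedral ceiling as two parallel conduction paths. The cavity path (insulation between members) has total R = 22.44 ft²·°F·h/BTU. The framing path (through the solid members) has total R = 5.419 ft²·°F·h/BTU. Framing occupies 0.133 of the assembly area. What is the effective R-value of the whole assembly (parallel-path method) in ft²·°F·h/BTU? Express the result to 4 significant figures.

15.83 ft²·°F·h/BTU

U_eff = 0.867/22.44 + 0.133/5.419 = 0.038636 + 0.024543 = 0.06318
R_eff = 1/U_eff = 15.828 ft²·°F·h/BTU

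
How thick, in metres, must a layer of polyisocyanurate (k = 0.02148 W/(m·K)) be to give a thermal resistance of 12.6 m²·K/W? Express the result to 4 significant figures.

L = R·k = 12.6 × 0.02148 = 0.27065 m

0.2706 m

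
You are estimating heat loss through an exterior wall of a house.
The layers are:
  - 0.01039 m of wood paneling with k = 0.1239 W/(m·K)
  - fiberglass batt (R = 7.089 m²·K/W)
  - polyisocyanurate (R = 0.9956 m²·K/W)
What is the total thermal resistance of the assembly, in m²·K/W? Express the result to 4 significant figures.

0.01039/0.1239 = 0.083858
R_total = 0.083858 + 7.089 + 0.9956 = 8.1685 m²·K/W

8.168 m²·K/W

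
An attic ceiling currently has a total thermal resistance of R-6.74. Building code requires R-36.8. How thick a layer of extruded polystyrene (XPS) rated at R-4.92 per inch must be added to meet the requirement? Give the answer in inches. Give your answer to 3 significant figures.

ΔR = 36.8 − 6.74 = 30.06 ft²·°F·h/BTU
L = ΔR / (R/in) = 30.06/4.92 = 6.11 in

6.11 in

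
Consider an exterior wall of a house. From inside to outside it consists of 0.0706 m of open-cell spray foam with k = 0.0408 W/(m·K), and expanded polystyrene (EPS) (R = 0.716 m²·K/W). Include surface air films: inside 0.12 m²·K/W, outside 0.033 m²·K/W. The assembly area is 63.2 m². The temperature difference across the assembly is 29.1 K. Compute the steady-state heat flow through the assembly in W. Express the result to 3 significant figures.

708 W

0.0706/0.0408 = 1.73
R_total = 0.12 + 1.73 + 0.716 + 0.033 = 2.599 m²·K/W
Q = A·ΔT/R = 63.2 × 29.1 / 2.599 = 707.5 W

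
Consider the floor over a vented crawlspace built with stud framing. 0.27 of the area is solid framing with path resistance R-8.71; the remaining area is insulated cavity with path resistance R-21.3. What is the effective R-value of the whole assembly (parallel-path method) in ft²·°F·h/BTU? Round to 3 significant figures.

15.3 ft²·°F·h/BTU

U_eff = 0.73/21.3 + 0.27/8.71 = 0.03427 + 0.031 = 0.06527
R_eff = 1/U_eff = 15.32 ft²·°F·h/BTU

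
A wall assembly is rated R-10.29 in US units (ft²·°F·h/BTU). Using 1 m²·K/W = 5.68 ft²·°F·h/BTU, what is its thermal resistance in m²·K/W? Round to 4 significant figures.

R_SI = 10.29/5.68 = 1.8116

1.812 m²·K/W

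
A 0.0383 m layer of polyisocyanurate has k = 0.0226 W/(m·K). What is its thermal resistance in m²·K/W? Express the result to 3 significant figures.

R = L/k = 0.0383/0.0226 = 1.695 m²·K/W

1.69 m²·K/W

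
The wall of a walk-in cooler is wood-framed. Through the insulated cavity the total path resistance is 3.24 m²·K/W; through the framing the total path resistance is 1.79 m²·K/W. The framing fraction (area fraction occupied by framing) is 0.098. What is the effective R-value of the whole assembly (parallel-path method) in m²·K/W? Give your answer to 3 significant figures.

U_eff = 0.902/3.24 + 0.098/1.79 = 0.2784 + 0.05475 = 0.3331
R_eff = 1/U_eff = 3.002 m²·K/W

3.00 m²·K/W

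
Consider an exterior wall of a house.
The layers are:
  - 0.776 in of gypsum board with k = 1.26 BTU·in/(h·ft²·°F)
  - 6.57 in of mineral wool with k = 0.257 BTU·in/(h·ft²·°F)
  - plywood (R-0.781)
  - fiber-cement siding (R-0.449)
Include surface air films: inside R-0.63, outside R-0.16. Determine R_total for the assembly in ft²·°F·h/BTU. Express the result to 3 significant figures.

0.776/1.26 = 0.6159
6.57/0.257 = 25.56
R_total = 0.63 + 0.6159 + 25.56 + 0.781 + 0.449 + 0.16 = 28.2 ft²·°F·h/BTU

28.2 ft²·°F·h/BTU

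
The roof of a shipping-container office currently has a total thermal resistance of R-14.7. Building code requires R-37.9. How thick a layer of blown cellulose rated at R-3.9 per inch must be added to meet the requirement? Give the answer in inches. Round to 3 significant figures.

5.95 in

ΔR = 37.9 − 14.7 = 23.2 ft²·°F·h/BTU
L = ΔR / (R/in) = 23.2/3.9 = 5.949 in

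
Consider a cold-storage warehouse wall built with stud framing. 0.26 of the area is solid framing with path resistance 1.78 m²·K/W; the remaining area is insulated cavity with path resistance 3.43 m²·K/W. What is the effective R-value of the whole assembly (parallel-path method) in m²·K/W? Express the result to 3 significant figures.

2.76 m²·K/W

U_eff = 0.74/3.43 + 0.26/1.78 = 0.2157 + 0.1461 = 0.3618
R_eff = 1/U_eff = 2.764 m²·K/W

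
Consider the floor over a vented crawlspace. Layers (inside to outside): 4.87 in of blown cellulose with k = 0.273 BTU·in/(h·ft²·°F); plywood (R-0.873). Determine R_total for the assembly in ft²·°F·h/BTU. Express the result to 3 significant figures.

4.87/0.273 = 17.84
R_total = 17.84 + 0.873 = 18.71 ft²·°F·h/BTU

18.7 ft²·°F·h/BTU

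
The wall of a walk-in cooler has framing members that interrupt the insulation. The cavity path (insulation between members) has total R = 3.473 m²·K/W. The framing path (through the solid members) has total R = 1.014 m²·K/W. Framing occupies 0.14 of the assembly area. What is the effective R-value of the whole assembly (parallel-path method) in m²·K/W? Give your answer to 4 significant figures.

U_eff = 0.86/3.473 + 0.14/1.014 = 0.24762 + 0.13807 = 0.38569
R_eff = 1/U_eff = 2.5927 m²·K/W

2.593 m²·K/W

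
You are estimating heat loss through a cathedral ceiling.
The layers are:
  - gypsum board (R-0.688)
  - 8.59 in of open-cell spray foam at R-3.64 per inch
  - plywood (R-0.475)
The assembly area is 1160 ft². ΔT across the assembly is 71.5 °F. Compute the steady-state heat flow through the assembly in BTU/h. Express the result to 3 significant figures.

8.59 × 3.64 = 31.27
R_total = 0.688 + 31.27 + 0.475 = 32.43 ft²·°F·h/BTU
Q = A·ΔT/R = 1160 × 71.5 / 32.43 = 2557 BTU/h

2560 BTU/h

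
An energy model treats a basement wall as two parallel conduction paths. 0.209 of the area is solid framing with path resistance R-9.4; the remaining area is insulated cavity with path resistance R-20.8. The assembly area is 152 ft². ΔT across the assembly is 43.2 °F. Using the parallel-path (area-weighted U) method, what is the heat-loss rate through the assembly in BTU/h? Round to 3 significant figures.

396 BTU/h

U_eff = 0.791/20.8 + 0.209/9.4 = 0.03803 + 0.02223 = 0.06026
R_eff = 1/U_eff = 16.59 ft²·°F·h/BTU
Q = 152 × 43.2 / 16.59 = 395.7 BTU/h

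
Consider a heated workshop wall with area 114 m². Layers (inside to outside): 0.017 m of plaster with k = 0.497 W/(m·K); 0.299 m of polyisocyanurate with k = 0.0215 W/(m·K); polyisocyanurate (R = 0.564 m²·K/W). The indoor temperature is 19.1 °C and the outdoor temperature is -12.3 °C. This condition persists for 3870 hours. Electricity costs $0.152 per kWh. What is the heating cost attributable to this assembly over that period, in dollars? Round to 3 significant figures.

0.017/0.497 = 0.03421
0.299/0.0215 = 13.91
R_total = 0.03421 + 13.91 + 0.564 = 14.51 m²·K/W
Q = 114 × (19.1 − (-12.3)) / 14.51 = 246.8 W
E = 246.8 W × 3870 h / 1000 = 955 kWh
Cost = 955 × 0.152 = $145.2

145 dollars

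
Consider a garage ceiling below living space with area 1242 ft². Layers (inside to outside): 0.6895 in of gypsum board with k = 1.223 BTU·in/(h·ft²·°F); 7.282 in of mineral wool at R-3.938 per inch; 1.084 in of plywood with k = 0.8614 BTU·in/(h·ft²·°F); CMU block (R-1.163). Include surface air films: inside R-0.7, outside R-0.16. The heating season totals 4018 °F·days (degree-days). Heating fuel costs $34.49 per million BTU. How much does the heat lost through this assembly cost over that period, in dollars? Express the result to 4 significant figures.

0.6895/1.223 = 0.56378
7.282 × 3.938 = 28.677
1.084/0.8614 = 1.2584
R_total = 0.7 + 0.56378 + 28.677 + 1.2584 + 1.163 + 0.16 = 32.522 ft²·°F·h/BTU
E = A × HDD × 24 / R = 1242 × 4018 × 24 / 32.522 = 3682700 BTU
Cost = 3682700/10⁶ × 34.49 = $127.02

127.0 dollars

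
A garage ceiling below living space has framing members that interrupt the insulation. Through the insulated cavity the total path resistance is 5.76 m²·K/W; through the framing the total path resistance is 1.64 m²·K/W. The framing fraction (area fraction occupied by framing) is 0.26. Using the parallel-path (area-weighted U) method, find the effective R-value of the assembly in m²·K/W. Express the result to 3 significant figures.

3.48 m²·K/W

U_eff = 0.74/5.76 + 0.26/1.64 = 0.1285 + 0.1585 = 0.287
R_eff = 1/U_eff = 3.484 m²·K/W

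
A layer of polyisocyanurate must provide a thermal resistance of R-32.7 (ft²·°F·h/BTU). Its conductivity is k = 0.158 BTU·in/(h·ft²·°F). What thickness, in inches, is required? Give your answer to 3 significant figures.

5.17 in

L = R × k = 32.7 × 0.158 = 5.167 in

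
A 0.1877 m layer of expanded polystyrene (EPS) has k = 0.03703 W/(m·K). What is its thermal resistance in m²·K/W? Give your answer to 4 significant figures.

R = L/k = 0.1877/0.03703 = 5.0689 m²·K/W

5.069 m²·K/W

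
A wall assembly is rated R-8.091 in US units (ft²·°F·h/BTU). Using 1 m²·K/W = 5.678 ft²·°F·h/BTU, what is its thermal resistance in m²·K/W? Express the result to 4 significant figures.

1.425 m²·K/W

R_SI = 8.091/5.678 = 1.425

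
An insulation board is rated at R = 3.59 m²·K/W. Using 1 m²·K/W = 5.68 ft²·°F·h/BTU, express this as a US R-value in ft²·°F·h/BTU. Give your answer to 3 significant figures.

R_US = 3.59 × 5.68 = 20.39

20.4 ft²·°F·h/BTU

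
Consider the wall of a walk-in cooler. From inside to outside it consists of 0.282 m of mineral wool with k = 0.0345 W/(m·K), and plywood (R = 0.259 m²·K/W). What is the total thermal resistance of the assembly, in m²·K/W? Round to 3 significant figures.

8.43 m²·K/W

0.282/0.0345 = 8.174
R_total = 8.174 + 0.259 = 8.433 m²·K/W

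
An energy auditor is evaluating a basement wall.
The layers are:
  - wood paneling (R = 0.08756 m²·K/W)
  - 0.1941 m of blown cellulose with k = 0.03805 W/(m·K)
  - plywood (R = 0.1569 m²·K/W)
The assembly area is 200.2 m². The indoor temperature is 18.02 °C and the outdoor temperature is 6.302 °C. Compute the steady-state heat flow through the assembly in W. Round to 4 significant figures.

0.1941/0.03805 = 5.1012
R_total = 0.08756 + 5.1012 + 0.1569 = 5.3456 m²·K/W
Q = A·ΔT/R = 200.2 × (18.02 − 6.302) / 5.3456 = 438.85 W

438.9 W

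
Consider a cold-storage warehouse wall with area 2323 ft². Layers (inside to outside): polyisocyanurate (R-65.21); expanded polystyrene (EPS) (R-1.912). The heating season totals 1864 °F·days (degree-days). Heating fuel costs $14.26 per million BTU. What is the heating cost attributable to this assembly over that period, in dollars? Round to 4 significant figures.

22.08 dollars

R_total = 65.21 + 1.912 = 67.122 ft²·°F·h/BTU
E = A × HDD × 24 / R = 2323 × 1864 × 24 / 67.122 = 1548300 BTU
Cost = 1548300/10⁶ × 14.26 = $22.078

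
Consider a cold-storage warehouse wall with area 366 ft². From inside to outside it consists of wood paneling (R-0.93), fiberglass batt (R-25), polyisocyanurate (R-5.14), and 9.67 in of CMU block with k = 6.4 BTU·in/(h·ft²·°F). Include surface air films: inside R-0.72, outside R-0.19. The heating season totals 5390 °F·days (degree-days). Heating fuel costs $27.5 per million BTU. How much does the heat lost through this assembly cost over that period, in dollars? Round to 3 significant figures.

9.67/6.4 = 1.511
R_total = 0.72 + 0.93 + 25 + 5.14 + 1.511 + 0.19 = 33.49 ft²·°F·h/BTU
E = A × HDD × 24 / R = 366 × 5390 × 24 / 33.49 = 1414000 BTU
Cost = 1414000/10⁶ × 27.5 = $38.88

38.9 dollars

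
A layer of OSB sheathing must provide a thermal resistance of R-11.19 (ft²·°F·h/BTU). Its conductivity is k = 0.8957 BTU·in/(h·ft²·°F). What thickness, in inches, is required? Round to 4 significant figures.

L = R × k = 11.19 × 0.8957 = 10.023 in

10.02 in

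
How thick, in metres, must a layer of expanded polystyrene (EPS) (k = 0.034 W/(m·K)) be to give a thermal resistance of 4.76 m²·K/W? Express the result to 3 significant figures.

0.162 m

L = R·k = 4.76 × 0.034 = 0.1618 m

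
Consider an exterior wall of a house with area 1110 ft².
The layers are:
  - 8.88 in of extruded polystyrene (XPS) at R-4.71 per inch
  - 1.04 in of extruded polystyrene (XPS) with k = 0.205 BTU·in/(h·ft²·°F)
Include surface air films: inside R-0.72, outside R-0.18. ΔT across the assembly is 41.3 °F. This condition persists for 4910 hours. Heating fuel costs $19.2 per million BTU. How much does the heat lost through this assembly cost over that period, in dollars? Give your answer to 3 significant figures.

90.4 dollars

8.88 × 4.71 = 41.82
1.04/0.205 = 5.073
R_total = 0.72 + 41.82 + 5.073 + 0.18 = 47.8 ft²·°F·h/BTU
Q = 1110 × 41.3 / 47.8 = 959.1 BTU/h
E = 959.1 × 4910 = 4709000 BTU
Cost = 4709000/10⁶ × 19.2 = $90.42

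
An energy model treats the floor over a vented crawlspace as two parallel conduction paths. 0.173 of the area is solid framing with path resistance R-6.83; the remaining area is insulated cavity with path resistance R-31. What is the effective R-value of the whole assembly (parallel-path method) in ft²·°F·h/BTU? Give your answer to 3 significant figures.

U_eff = 0.827/31 + 0.173/6.83 = 0.02668 + 0.02533 = 0.05201
R_eff = 1/U_eff = 19.23 ft²·°F·h/BTU

19.2 ft²·°F·h/BTU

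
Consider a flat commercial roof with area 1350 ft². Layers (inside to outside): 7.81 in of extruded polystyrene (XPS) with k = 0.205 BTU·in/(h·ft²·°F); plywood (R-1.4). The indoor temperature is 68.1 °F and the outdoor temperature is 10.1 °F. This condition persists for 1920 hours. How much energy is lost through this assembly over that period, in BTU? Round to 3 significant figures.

7.81/0.205 = 38.1
R_total = 38.1 + 1.4 = 39.5 ft²·°F·h/BTU
Q = 1350 × (68.1 − 10.1) / 39.5 = 1982 BTU/h
E = 1982 × 1920 = 3806000 BTU

3810000 BTU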